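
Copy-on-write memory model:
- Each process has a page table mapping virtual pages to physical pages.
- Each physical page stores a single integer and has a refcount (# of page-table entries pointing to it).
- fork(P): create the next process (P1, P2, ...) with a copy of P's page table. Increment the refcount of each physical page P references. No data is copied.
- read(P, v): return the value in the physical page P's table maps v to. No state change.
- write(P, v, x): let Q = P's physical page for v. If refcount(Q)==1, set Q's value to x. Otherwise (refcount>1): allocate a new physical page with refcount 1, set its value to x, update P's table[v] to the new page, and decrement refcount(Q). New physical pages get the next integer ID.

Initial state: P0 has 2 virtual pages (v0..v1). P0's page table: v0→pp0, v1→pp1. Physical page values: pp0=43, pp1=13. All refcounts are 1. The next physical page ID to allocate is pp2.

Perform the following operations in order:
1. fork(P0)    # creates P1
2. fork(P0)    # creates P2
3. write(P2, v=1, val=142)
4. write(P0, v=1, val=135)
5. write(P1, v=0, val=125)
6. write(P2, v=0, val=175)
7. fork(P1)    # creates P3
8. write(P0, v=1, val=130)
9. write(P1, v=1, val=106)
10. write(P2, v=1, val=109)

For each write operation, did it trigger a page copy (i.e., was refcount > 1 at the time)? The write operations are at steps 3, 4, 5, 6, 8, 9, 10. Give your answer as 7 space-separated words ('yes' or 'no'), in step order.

Op 1: fork(P0) -> P1. 2 ppages; refcounts: pp0:2 pp1:2
Op 2: fork(P0) -> P2. 2 ppages; refcounts: pp0:3 pp1:3
Op 3: write(P2, v1, 142). refcount(pp1)=3>1 -> COPY to pp2. 3 ppages; refcounts: pp0:3 pp1:2 pp2:1
Op 4: write(P0, v1, 135). refcount(pp1)=2>1 -> COPY to pp3. 4 ppages; refcounts: pp0:3 pp1:1 pp2:1 pp3:1
Op 5: write(P1, v0, 125). refcount(pp0)=3>1 -> COPY to pp4. 5 ppages; refcounts: pp0:2 pp1:1 pp2:1 pp3:1 pp4:1
Op 6: write(P2, v0, 175). refcount(pp0)=2>1 -> COPY to pp5. 6 ppages; refcounts: pp0:1 pp1:1 pp2:1 pp3:1 pp4:1 pp5:1
Op 7: fork(P1) -> P3. 6 ppages; refcounts: pp0:1 pp1:2 pp2:1 pp3:1 pp4:2 pp5:1
Op 8: write(P0, v1, 130). refcount(pp3)=1 -> write in place. 6 ppages; refcounts: pp0:1 pp1:2 pp2:1 pp3:1 pp4:2 pp5:1
Op 9: write(P1, v1, 106). refcount(pp1)=2>1 -> COPY to pp6. 7 ppages; refcounts: pp0:1 pp1:1 pp2:1 pp3:1 pp4:2 pp5:1 pp6:1
Op 10: write(P2, v1, 109). refcount(pp2)=1 -> write in place. 7 ppages; refcounts: pp0:1 pp1:1 pp2:1 pp3:1 pp4:2 pp5:1 pp6:1

yes yes yes yes no yes no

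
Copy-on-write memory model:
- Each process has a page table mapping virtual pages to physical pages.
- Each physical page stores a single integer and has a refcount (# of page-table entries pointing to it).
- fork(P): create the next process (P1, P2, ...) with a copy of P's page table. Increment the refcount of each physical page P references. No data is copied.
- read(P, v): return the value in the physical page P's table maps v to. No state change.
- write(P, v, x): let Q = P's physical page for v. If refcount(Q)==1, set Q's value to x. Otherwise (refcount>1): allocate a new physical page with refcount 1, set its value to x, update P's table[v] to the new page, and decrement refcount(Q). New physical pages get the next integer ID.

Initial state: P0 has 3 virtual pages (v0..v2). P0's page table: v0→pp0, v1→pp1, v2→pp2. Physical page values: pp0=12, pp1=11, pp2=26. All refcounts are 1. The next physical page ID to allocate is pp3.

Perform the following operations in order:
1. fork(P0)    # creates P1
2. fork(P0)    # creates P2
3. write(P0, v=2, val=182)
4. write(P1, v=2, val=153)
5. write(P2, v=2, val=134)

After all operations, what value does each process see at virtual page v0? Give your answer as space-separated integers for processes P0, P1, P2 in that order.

Op 1: fork(P0) -> P1. 3 ppages; refcounts: pp0:2 pp1:2 pp2:2
Op 2: fork(P0) -> P2. 3 ppages; refcounts: pp0:3 pp1:3 pp2:3
Op 3: write(P0, v2, 182). refcount(pp2)=3>1 -> COPY to pp3. 4 ppages; refcounts: pp0:3 pp1:3 pp2:2 pp3:1
Op 4: write(P1, v2, 153). refcount(pp2)=2>1 -> COPY to pp4. 5 ppages; refcounts: pp0:3 pp1:3 pp2:1 pp3:1 pp4:1
Op 5: write(P2, v2, 134). refcount(pp2)=1 -> write in place. 5 ppages; refcounts: pp0:3 pp1:3 pp2:1 pp3:1 pp4:1
P0: v0 -> pp0 = 12
P1: v0 -> pp0 = 12
P2: v0 -> pp0 = 12

Answer: 12 12 12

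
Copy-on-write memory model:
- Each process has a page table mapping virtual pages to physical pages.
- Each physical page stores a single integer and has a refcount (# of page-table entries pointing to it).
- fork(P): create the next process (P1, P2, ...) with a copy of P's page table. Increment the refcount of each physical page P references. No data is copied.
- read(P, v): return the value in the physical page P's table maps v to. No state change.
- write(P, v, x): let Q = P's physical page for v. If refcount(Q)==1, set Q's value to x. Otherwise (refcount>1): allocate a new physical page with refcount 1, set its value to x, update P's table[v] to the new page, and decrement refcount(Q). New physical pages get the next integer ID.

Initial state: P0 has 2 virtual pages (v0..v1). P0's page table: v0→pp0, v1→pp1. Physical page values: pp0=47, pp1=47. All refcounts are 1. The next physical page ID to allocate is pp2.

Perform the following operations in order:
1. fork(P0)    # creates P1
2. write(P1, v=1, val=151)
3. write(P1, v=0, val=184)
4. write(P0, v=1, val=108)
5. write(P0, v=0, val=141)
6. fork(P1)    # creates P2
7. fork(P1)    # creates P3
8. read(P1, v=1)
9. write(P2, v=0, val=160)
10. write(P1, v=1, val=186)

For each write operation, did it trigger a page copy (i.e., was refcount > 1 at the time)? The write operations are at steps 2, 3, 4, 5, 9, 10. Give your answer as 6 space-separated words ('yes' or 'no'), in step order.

Op 1: fork(P0) -> P1. 2 ppages; refcounts: pp0:2 pp1:2
Op 2: write(P1, v1, 151). refcount(pp1)=2>1 -> COPY to pp2. 3 ppages; refcounts: pp0:2 pp1:1 pp2:1
Op 3: write(P1, v0, 184). refcount(pp0)=2>1 -> COPY to pp3. 4 ppages; refcounts: pp0:1 pp1:1 pp2:1 pp3:1
Op 4: write(P0, v1, 108). refcount(pp1)=1 -> write in place. 4 ppages; refcounts: pp0:1 pp1:1 pp2:1 pp3:1
Op 5: write(P0, v0, 141). refcount(pp0)=1 -> write in place. 4 ppages; refcounts: pp0:1 pp1:1 pp2:1 pp3:1
Op 6: fork(P1) -> P2. 4 ppages; refcounts: pp0:1 pp1:1 pp2:2 pp3:2
Op 7: fork(P1) -> P3. 4 ppages; refcounts: pp0:1 pp1:1 pp2:3 pp3:3
Op 8: read(P1, v1) -> 151. No state change.
Op 9: write(P2, v0, 160). refcount(pp3)=3>1 -> COPY to pp4. 5 ppages; refcounts: pp0:1 pp1:1 pp2:3 pp3:2 pp4:1
Op 10: write(P1, v1, 186). refcount(pp2)=3>1 -> COPY to pp5. 6 ppages; refcounts: pp0:1 pp1:1 pp2:2 pp3:2 pp4:1 pp5:1

yes yes no no yes yes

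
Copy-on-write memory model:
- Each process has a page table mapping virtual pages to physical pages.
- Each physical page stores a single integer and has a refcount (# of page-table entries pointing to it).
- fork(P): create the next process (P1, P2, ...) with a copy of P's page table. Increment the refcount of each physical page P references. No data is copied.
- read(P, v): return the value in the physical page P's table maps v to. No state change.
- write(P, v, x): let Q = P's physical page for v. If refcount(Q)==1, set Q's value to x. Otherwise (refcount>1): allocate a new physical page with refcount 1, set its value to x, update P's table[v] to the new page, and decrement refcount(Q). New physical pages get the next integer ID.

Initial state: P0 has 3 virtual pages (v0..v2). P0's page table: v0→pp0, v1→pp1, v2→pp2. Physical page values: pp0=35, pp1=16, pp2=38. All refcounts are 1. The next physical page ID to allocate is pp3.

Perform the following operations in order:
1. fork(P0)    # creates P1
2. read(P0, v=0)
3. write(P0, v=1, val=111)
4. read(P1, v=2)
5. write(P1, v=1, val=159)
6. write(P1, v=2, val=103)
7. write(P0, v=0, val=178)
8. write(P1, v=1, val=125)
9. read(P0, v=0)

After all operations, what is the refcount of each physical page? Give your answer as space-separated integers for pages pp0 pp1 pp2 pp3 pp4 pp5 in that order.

Op 1: fork(P0) -> P1. 3 ppages; refcounts: pp0:2 pp1:2 pp2:2
Op 2: read(P0, v0) -> 35. No state change.
Op 3: write(P0, v1, 111). refcount(pp1)=2>1 -> COPY to pp3. 4 ppages; refcounts: pp0:2 pp1:1 pp2:2 pp3:1
Op 4: read(P1, v2) -> 38. No state change.
Op 5: write(P1, v1, 159). refcount(pp1)=1 -> write in place. 4 ppages; refcounts: pp0:2 pp1:1 pp2:2 pp3:1
Op 6: write(P1, v2, 103). refcount(pp2)=2>1 -> COPY to pp4. 5 ppages; refcounts: pp0:2 pp1:1 pp2:1 pp3:1 pp4:1
Op 7: write(P0, v0, 178). refcount(pp0)=2>1 -> COPY to pp5. 6 ppages; refcounts: pp0:1 pp1:1 pp2:1 pp3:1 pp4:1 pp5:1
Op 8: write(P1, v1, 125). refcount(pp1)=1 -> write in place. 6 ppages; refcounts: pp0:1 pp1:1 pp2:1 pp3:1 pp4:1 pp5:1
Op 9: read(P0, v0) -> 178. No state change.

Answer: 1 1 1 1 1 1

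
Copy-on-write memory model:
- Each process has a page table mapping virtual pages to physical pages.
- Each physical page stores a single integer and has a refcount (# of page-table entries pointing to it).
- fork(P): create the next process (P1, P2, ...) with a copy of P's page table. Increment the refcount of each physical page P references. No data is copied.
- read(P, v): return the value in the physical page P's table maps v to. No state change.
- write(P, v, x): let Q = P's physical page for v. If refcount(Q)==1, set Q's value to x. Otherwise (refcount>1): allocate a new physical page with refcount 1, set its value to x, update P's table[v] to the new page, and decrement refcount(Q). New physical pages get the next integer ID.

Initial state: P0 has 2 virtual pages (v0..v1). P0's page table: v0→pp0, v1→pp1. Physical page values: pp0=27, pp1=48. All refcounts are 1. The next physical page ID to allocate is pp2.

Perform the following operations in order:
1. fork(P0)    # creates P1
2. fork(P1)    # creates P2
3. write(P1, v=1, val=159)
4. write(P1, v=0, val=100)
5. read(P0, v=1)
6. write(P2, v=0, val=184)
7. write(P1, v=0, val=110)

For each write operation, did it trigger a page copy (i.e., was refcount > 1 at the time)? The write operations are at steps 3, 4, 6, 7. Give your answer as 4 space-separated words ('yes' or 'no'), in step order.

Op 1: fork(P0) -> P1. 2 ppages; refcounts: pp0:2 pp1:2
Op 2: fork(P1) -> P2. 2 ppages; refcounts: pp0:3 pp1:3
Op 3: write(P1, v1, 159). refcount(pp1)=3>1 -> COPY to pp2. 3 ppages; refcounts: pp0:3 pp1:2 pp2:1
Op 4: write(P1, v0, 100). refcount(pp0)=3>1 -> COPY to pp3. 4 ppages; refcounts: pp0:2 pp1:2 pp2:1 pp3:1
Op 5: read(P0, v1) -> 48. No state change.
Op 6: write(P2, v0, 184). refcount(pp0)=2>1 -> COPY to pp4. 5 ppages; refcounts: pp0:1 pp1:2 pp2:1 pp3:1 pp4:1
Op 7: write(P1, v0, 110). refcount(pp3)=1 -> write in place. 5 ppages; refcounts: pp0:1 pp1:2 pp2:1 pp3:1 pp4:1

yes yes yes no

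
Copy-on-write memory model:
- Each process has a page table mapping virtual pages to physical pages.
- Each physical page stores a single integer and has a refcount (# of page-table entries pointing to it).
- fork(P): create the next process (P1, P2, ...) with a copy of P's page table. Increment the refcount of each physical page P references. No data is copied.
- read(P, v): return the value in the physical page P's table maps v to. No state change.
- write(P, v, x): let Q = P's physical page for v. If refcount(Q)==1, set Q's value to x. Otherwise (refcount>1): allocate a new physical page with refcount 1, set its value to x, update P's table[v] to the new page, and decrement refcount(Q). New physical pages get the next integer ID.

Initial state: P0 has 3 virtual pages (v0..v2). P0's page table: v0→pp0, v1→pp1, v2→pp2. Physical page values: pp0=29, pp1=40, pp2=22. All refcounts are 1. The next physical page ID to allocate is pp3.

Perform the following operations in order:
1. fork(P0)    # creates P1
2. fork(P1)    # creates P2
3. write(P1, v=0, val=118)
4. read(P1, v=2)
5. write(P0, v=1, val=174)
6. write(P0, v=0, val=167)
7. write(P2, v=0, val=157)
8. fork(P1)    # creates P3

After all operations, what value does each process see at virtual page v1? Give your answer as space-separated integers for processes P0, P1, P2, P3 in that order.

Answer: 174 40 40 40

Derivation:
Op 1: fork(P0) -> P1. 3 ppages; refcounts: pp0:2 pp1:2 pp2:2
Op 2: fork(P1) -> P2. 3 ppages; refcounts: pp0:3 pp1:3 pp2:3
Op 3: write(P1, v0, 118). refcount(pp0)=3>1 -> COPY to pp3. 4 ppages; refcounts: pp0:2 pp1:3 pp2:3 pp3:1
Op 4: read(P1, v2) -> 22. No state change.
Op 5: write(P0, v1, 174). refcount(pp1)=3>1 -> COPY to pp4. 5 ppages; refcounts: pp0:2 pp1:2 pp2:3 pp3:1 pp4:1
Op 6: write(P0, v0, 167). refcount(pp0)=2>1 -> COPY to pp5. 6 ppages; refcounts: pp0:1 pp1:2 pp2:3 pp3:1 pp4:1 pp5:1
Op 7: write(P2, v0, 157). refcount(pp0)=1 -> write in place. 6 ppages; refcounts: pp0:1 pp1:2 pp2:3 pp3:1 pp4:1 pp5:1
Op 8: fork(P1) -> P3. 6 ppages; refcounts: pp0:1 pp1:3 pp2:4 pp3:2 pp4:1 pp5:1
P0: v1 -> pp4 = 174
P1: v1 -> pp1 = 40
P2: v1 -> pp1 = 40
P3: v1 -> pp1 = 40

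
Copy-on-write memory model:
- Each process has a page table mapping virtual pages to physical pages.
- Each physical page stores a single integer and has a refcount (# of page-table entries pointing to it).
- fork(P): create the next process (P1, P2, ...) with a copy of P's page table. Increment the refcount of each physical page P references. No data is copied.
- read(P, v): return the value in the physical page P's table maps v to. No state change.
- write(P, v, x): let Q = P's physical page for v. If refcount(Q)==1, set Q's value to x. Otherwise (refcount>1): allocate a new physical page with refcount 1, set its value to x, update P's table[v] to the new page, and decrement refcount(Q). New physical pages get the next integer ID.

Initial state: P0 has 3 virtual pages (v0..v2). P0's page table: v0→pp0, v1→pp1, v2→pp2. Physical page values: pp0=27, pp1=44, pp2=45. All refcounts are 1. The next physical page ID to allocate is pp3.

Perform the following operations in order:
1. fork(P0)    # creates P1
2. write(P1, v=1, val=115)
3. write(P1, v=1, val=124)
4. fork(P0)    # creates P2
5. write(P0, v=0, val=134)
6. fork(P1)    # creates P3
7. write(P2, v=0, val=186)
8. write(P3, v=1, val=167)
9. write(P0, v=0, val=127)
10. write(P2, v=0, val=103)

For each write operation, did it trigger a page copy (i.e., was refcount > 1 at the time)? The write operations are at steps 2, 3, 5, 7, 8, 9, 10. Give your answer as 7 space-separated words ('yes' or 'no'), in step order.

Op 1: fork(P0) -> P1. 3 ppages; refcounts: pp0:2 pp1:2 pp2:2
Op 2: write(P1, v1, 115). refcount(pp1)=2>1 -> COPY to pp3. 4 ppages; refcounts: pp0:2 pp1:1 pp2:2 pp3:1
Op 3: write(P1, v1, 124). refcount(pp3)=1 -> write in place. 4 ppages; refcounts: pp0:2 pp1:1 pp2:2 pp3:1
Op 4: fork(P0) -> P2. 4 ppages; refcounts: pp0:3 pp1:2 pp2:3 pp3:1
Op 5: write(P0, v0, 134). refcount(pp0)=3>1 -> COPY to pp4. 5 ppages; refcounts: pp0:2 pp1:2 pp2:3 pp3:1 pp4:1
Op 6: fork(P1) -> P3. 5 ppages; refcounts: pp0:3 pp1:2 pp2:4 pp3:2 pp4:1
Op 7: write(P2, v0, 186). refcount(pp0)=3>1 -> COPY to pp5. 6 ppages; refcounts: pp0:2 pp1:2 pp2:4 pp3:2 pp4:1 pp5:1
Op 8: write(P3, v1, 167). refcount(pp3)=2>1 -> COPY to pp6. 7 ppages; refcounts: pp0:2 pp1:2 pp2:4 pp3:1 pp4:1 pp5:1 pp6:1
Op 9: write(P0, v0, 127). refcount(pp4)=1 -> write in place. 7 ppages; refcounts: pp0:2 pp1:2 pp2:4 pp3:1 pp4:1 pp5:1 pp6:1
Op 10: write(P2, v0, 103). refcount(pp5)=1 -> write in place. 7 ppages; refcounts: pp0:2 pp1:2 pp2:4 pp3:1 pp4:1 pp5:1 pp6:1

yes no yes yes yes no no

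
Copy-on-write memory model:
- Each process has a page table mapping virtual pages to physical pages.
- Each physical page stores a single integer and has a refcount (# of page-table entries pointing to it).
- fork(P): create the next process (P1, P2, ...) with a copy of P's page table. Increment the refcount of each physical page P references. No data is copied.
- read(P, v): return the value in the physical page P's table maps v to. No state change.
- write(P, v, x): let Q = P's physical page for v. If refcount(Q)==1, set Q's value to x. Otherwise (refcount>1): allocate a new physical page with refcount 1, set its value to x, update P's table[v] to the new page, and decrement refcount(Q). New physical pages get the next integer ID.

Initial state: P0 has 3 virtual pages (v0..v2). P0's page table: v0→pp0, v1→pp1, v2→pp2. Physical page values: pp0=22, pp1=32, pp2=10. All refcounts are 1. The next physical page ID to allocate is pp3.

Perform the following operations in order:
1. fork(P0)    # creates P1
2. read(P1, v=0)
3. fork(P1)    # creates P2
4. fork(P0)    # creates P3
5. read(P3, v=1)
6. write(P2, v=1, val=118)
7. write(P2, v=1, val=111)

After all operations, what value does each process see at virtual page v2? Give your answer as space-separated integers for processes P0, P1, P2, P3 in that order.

Op 1: fork(P0) -> P1. 3 ppages; refcounts: pp0:2 pp1:2 pp2:2
Op 2: read(P1, v0) -> 22. No state change.
Op 3: fork(P1) -> P2. 3 ppages; refcounts: pp0:3 pp1:3 pp2:3
Op 4: fork(P0) -> P3. 3 ppages; refcounts: pp0:4 pp1:4 pp2:4
Op 5: read(P3, v1) -> 32. No state change.
Op 6: write(P2, v1, 118). refcount(pp1)=4>1 -> COPY to pp3. 4 ppages; refcounts: pp0:4 pp1:3 pp2:4 pp3:1
Op 7: write(P2, v1, 111). refcount(pp3)=1 -> write in place. 4 ppages; refcounts: pp0:4 pp1:3 pp2:4 pp3:1
P0: v2 -> pp2 = 10
P1: v2 -> pp2 = 10
P2: v2 -> pp2 = 10
P3: v2 -> pp2 = 10

Answer: 10 10 10 10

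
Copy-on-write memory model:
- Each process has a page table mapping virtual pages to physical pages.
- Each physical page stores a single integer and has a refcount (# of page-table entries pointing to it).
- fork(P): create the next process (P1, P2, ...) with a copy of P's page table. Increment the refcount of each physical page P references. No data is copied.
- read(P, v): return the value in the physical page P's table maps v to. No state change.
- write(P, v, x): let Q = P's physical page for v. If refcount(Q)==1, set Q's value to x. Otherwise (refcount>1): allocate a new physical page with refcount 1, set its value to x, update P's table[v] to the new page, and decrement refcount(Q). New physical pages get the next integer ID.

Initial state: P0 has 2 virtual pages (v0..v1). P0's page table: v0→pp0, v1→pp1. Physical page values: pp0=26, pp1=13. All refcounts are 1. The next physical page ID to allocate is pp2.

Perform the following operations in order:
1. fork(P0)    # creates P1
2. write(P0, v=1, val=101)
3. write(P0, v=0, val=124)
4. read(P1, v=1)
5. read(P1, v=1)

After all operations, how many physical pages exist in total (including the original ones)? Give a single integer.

Answer: 4

Derivation:
Op 1: fork(P0) -> P1. 2 ppages; refcounts: pp0:2 pp1:2
Op 2: write(P0, v1, 101). refcount(pp1)=2>1 -> COPY to pp2. 3 ppages; refcounts: pp0:2 pp1:1 pp2:1
Op 3: write(P0, v0, 124). refcount(pp0)=2>1 -> COPY to pp3. 4 ppages; refcounts: pp0:1 pp1:1 pp2:1 pp3:1
Op 4: read(P1, v1) -> 13. No state change.
Op 5: read(P1, v1) -> 13. No state change.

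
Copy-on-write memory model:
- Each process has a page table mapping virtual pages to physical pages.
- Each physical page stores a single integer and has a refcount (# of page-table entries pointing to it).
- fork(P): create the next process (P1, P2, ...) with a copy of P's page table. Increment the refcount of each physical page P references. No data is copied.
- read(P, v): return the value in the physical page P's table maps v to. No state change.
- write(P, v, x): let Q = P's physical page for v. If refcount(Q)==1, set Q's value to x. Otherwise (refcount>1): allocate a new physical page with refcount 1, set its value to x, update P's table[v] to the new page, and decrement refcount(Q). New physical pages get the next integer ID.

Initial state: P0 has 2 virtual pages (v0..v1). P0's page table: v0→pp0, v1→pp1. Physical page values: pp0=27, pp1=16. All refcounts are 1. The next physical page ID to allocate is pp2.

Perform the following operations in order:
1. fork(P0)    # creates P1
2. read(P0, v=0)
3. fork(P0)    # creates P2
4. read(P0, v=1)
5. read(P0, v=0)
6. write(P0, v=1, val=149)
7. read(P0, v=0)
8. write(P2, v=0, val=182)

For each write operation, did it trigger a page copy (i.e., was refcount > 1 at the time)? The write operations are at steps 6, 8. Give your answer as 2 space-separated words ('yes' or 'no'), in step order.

Op 1: fork(P0) -> P1. 2 ppages; refcounts: pp0:2 pp1:2
Op 2: read(P0, v0) -> 27. No state change.
Op 3: fork(P0) -> P2. 2 ppages; refcounts: pp0:3 pp1:3
Op 4: read(P0, v1) -> 16. No state change.
Op 5: read(P0, v0) -> 27. No state change.
Op 6: write(P0, v1, 149). refcount(pp1)=3>1 -> COPY to pp2. 3 ppages; refcounts: pp0:3 pp1:2 pp2:1
Op 7: read(P0, v0) -> 27. No state change.
Op 8: write(P2, v0, 182). refcount(pp0)=3>1 -> COPY to pp3. 4 ppages; refcounts: pp0:2 pp1:2 pp2:1 pp3:1

yes yes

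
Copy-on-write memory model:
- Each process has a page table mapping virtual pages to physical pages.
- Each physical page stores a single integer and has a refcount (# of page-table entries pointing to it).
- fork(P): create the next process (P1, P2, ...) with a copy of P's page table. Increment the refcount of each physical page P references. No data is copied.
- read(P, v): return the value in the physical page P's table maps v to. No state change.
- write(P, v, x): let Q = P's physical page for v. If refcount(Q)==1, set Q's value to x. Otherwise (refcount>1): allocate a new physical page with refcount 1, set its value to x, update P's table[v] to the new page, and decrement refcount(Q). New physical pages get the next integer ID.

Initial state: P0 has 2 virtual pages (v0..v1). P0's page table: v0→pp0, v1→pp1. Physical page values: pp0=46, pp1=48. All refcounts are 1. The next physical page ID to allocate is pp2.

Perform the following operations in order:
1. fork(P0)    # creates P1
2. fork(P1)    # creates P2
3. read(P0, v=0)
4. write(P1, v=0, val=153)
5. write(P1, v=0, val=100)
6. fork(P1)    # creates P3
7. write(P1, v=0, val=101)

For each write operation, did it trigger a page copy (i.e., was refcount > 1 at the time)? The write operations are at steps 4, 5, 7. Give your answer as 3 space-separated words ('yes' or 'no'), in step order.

Op 1: fork(P0) -> P1. 2 ppages; refcounts: pp0:2 pp1:2
Op 2: fork(P1) -> P2. 2 ppages; refcounts: pp0:3 pp1:3
Op 3: read(P0, v0) -> 46. No state change.
Op 4: write(P1, v0, 153). refcount(pp0)=3>1 -> COPY to pp2. 3 ppages; refcounts: pp0:2 pp1:3 pp2:1
Op 5: write(P1, v0, 100). refcount(pp2)=1 -> write in place. 3 ppages; refcounts: pp0:2 pp1:3 pp2:1
Op 6: fork(P1) -> P3. 3 ppages; refcounts: pp0:2 pp1:4 pp2:2
Op 7: write(P1, v0, 101). refcount(pp2)=2>1 -> COPY to pp3. 4 ppages; refcounts: pp0:2 pp1:4 pp2:1 pp3:1

yes no yes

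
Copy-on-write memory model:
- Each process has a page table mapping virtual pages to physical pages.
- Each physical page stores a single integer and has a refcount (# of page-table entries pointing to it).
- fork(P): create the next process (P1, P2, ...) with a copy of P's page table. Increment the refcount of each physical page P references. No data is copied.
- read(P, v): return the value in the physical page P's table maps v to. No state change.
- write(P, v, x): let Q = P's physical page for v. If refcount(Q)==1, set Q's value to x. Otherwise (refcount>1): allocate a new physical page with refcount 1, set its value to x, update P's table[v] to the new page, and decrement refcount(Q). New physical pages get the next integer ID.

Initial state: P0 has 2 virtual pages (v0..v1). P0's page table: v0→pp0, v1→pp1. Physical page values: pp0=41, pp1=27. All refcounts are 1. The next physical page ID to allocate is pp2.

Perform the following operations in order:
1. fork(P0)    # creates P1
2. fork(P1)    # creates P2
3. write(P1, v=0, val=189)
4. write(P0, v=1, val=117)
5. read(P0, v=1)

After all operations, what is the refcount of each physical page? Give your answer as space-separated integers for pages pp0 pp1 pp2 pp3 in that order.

Op 1: fork(P0) -> P1. 2 ppages; refcounts: pp0:2 pp1:2
Op 2: fork(P1) -> P2. 2 ppages; refcounts: pp0:3 pp1:3
Op 3: write(P1, v0, 189). refcount(pp0)=3>1 -> COPY to pp2. 3 ppages; refcounts: pp0:2 pp1:3 pp2:1
Op 4: write(P0, v1, 117). refcount(pp1)=3>1 -> COPY to pp3. 4 ppages; refcounts: pp0:2 pp1:2 pp2:1 pp3:1
Op 5: read(P0, v1) -> 117. No state change.

Answer: 2 2 1 1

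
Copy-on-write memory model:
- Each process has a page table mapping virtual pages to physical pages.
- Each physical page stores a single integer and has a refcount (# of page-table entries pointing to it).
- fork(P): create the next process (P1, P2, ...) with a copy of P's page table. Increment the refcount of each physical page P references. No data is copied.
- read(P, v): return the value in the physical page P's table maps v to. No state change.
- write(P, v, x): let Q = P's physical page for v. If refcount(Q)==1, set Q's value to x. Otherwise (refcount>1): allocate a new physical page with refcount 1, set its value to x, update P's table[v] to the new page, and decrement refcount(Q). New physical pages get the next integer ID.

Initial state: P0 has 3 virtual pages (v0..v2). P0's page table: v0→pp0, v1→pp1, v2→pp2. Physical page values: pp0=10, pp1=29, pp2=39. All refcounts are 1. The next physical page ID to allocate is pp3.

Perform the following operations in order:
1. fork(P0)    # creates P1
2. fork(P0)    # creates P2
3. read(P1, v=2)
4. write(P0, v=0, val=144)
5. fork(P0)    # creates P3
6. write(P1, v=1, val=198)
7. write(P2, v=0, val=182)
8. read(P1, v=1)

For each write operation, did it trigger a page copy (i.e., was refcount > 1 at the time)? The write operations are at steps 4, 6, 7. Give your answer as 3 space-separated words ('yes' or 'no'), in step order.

Op 1: fork(P0) -> P1. 3 ppages; refcounts: pp0:2 pp1:2 pp2:2
Op 2: fork(P0) -> P2. 3 ppages; refcounts: pp0:3 pp1:3 pp2:3
Op 3: read(P1, v2) -> 39. No state change.
Op 4: write(P0, v0, 144). refcount(pp0)=3>1 -> COPY to pp3. 4 ppages; refcounts: pp0:2 pp1:3 pp2:3 pp3:1
Op 5: fork(P0) -> P3. 4 ppages; refcounts: pp0:2 pp1:4 pp2:4 pp3:2
Op 6: write(P1, v1, 198). refcount(pp1)=4>1 -> COPY to pp4. 5 ppages; refcounts: pp0:2 pp1:3 pp2:4 pp3:2 pp4:1
Op 7: write(P2, v0, 182). refcount(pp0)=2>1 -> COPY to pp5. 6 ppages; refcounts: pp0:1 pp1:3 pp2:4 pp3:2 pp4:1 pp5:1
Op 8: read(P1, v1) -> 198. No state change.

yes yes yes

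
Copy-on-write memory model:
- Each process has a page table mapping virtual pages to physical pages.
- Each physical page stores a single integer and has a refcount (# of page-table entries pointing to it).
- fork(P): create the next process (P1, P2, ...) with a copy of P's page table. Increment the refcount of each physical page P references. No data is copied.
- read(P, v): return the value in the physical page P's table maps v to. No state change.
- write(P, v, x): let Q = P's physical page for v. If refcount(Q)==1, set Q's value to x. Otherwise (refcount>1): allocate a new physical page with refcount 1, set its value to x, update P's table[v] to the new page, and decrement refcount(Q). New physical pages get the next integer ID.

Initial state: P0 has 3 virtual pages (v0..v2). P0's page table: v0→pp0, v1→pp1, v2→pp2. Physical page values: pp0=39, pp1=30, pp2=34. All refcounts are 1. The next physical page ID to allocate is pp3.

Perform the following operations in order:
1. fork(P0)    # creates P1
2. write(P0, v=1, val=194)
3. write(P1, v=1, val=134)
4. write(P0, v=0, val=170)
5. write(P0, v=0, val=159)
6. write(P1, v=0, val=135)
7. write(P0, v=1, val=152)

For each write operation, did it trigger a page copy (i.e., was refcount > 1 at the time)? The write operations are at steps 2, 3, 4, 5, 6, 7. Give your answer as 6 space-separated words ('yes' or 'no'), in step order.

Op 1: fork(P0) -> P1. 3 ppages; refcounts: pp0:2 pp1:2 pp2:2
Op 2: write(P0, v1, 194). refcount(pp1)=2>1 -> COPY to pp3. 4 ppages; refcounts: pp0:2 pp1:1 pp2:2 pp3:1
Op 3: write(P1, v1, 134). refcount(pp1)=1 -> write in place. 4 ppages; refcounts: pp0:2 pp1:1 pp2:2 pp3:1
Op 4: write(P0, v0, 170). refcount(pp0)=2>1 -> COPY to pp4. 5 ppages; refcounts: pp0:1 pp1:1 pp2:2 pp3:1 pp4:1
Op 5: write(P0, v0, 159). refcount(pp4)=1 -> write in place. 5 ppages; refcounts: pp0:1 pp1:1 pp2:2 pp3:1 pp4:1
Op 6: write(P1, v0, 135). refcount(pp0)=1 -> write in place. 5 ppages; refcounts: pp0:1 pp1:1 pp2:2 pp3:1 pp4:1
Op 7: write(P0, v1, 152). refcount(pp3)=1 -> write in place. 5 ppages; refcounts: pp0:1 pp1:1 pp2:2 pp3:1 pp4:1

yes no yes no no no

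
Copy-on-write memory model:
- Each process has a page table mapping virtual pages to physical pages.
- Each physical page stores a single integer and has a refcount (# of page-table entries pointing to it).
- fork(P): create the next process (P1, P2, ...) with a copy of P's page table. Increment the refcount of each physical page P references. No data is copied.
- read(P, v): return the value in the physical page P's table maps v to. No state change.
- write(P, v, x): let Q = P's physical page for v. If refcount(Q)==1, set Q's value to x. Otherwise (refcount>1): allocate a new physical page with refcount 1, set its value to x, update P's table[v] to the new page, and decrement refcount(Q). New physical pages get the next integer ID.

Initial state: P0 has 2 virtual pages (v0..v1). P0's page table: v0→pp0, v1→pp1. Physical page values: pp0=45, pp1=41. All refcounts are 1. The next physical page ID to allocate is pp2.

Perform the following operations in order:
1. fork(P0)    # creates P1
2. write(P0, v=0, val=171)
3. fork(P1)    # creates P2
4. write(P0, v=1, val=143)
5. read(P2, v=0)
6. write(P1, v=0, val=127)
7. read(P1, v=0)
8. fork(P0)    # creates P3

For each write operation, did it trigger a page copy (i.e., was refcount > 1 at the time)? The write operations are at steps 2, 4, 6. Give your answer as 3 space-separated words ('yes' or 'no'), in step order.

Op 1: fork(P0) -> P1. 2 ppages; refcounts: pp0:2 pp1:2
Op 2: write(P0, v0, 171). refcount(pp0)=2>1 -> COPY to pp2. 3 ppages; refcounts: pp0:1 pp1:2 pp2:1
Op 3: fork(P1) -> P2. 3 ppages; refcounts: pp0:2 pp1:3 pp2:1
Op 4: write(P0, v1, 143). refcount(pp1)=3>1 -> COPY to pp3. 4 ppages; refcounts: pp0:2 pp1:2 pp2:1 pp3:1
Op 5: read(P2, v0) -> 45. No state change.
Op 6: write(P1, v0, 127). refcount(pp0)=2>1 -> COPY to pp4. 5 ppages; refcounts: pp0:1 pp1:2 pp2:1 pp3:1 pp4:1
Op 7: read(P1, v0) -> 127. No state change.
Op 8: fork(P0) -> P3. 5 ppages; refcounts: pp0:1 pp1:2 pp2:2 pp3:2 pp4:1

yes yes yes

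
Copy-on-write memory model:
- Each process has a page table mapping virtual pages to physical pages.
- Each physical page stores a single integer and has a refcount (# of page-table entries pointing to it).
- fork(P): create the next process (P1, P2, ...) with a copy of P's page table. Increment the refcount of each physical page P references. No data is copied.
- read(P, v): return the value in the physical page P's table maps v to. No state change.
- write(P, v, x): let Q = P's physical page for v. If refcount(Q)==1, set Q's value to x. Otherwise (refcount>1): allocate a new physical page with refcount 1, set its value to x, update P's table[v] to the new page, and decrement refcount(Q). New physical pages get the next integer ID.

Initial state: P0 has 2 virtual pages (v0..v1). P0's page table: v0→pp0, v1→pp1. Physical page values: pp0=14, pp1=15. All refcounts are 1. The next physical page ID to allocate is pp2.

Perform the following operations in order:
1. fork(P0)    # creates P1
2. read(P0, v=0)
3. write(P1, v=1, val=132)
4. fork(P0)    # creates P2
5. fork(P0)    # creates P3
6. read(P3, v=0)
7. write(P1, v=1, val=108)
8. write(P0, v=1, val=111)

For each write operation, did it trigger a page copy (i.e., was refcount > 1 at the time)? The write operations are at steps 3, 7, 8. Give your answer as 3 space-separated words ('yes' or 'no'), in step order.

Op 1: fork(P0) -> P1. 2 ppages; refcounts: pp0:2 pp1:2
Op 2: read(P0, v0) -> 14. No state change.
Op 3: write(P1, v1, 132). refcount(pp1)=2>1 -> COPY to pp2. 3 ppages; refcounts: pp0:2 pp1:1 pp2:1
Op 4: fork(P0) -> P2. 3 ppages; refcounts: pp0:3 pp1:2 pp2:1
Op 5: fork(P0) -> P3. 3 ppages; refcounts: pp0:4 pp1:3 pp2:1
Op 6: read(P3, v0) -> 14. No state change.
Op 7: write(P1, v1, 108). refcount(pp2)=1 -> write in place. 3 ppages; refcounts: pp0:4 pp1:3 pp2:1
Op 8: write(P0, v1, 111). refcount(pp1)=3>1 -> COPY to pp3. 4 ppages; refcounts: pp0:4 pp1:2 pp2:1 pp3:1

yes no yes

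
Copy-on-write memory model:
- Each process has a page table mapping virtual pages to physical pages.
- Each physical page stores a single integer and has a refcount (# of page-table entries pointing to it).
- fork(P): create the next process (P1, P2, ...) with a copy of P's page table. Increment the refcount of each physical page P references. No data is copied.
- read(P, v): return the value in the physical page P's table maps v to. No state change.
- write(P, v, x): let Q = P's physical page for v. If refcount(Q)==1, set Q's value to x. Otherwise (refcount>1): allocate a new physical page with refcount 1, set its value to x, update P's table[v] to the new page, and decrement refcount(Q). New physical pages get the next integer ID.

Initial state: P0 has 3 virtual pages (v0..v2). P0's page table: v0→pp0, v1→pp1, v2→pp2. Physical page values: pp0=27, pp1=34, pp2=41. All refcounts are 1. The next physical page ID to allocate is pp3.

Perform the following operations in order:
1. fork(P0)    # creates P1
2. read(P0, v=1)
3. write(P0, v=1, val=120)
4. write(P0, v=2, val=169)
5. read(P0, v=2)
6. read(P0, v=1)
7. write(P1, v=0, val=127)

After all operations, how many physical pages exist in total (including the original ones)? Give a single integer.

Op 1: fork(P0) -> P1. 3 ppages; refcounts: pp0:2 pp1:2 pp2:2
Op 2: read(P0, v1) -> 34. No state change.
Op 3: write(P0, v1, 120). refcount(pp1)=2>1 -> COPY to pp3. 4 ppages; refcounts: pp0:2 pp1:1 pp2:2 pp3:1
Op 4: write(P0, v2, 169). refcount(pp2)=2>1 -> COPY to pp4. 5 ppages; refcounts: pp0:2 pp1:1 pp2:1 pp3:1 pp4:1
Op 5: read(P0, v2) -> 169. No state change.
Op 6: read(P0, v1) -> 120. No state change.
Op 7: write(P1, v0, 127). refcount(pp0)=2>1 -> COPY to pp5. 6 ppages; refcounts: pp0:1 pp1:1 pp2:1 pp3:1 pp4:1 pp5:1

Answer: 6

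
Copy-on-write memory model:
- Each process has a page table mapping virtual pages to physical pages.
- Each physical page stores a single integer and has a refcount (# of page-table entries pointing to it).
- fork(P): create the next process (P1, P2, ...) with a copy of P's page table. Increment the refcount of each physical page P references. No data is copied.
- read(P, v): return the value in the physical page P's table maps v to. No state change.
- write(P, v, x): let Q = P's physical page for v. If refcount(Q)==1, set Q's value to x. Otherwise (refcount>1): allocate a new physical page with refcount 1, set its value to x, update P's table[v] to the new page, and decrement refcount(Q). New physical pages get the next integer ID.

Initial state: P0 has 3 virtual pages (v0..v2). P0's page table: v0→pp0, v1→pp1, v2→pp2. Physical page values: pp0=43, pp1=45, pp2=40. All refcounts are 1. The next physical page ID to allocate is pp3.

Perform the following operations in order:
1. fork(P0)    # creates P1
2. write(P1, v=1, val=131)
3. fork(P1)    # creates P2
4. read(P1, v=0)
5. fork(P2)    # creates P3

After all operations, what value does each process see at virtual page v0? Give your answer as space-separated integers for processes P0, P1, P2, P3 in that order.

Op 1: fork(P0) -> P1. 3 ppages; refcounts: pp0:2 pp1:2 pp2:2
Op 2: write(P1, v1, 131). refcount(pp1)=2>1 -> COPY to pp3. 4 ppages; refcounts: pp0:2 pp1:1 pp2:2 pp3:1
Op 3: fork(P1) -> P2. 4 ppages; refcounts: pp0:3 pp1:1 pp2:3 pp3:2
Op 4: read(P1, v0) -> 43. No state change.
Op 5: fork(P2) -> P3. 4 ppages; refcounts: pp0:4 pp1:1 pp2:4 pp3:3
P0: v0 -> pp0 = 43
P1: v0 -> pp0 = 43
P2: v0 -> pp0 = 43
P3: v0 -> pp0 = 43

Answer: 43 43 43 43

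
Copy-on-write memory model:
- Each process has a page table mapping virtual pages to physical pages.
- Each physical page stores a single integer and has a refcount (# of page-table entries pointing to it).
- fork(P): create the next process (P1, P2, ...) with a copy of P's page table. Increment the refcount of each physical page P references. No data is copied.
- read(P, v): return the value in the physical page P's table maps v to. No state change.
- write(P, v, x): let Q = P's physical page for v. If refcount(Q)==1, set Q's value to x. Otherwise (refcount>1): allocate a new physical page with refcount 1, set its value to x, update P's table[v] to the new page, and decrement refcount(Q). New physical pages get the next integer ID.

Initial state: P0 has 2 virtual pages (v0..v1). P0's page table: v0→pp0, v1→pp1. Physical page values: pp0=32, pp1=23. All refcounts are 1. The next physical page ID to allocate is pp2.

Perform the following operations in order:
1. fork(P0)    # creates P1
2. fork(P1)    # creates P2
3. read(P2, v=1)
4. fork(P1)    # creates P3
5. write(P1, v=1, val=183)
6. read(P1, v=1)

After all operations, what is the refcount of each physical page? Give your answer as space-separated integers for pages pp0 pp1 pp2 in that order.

Answer: 4 3 1

Derivation:
Op 1: fork(P0) -> P1. 2 ppages; refcounts: pp0:2 pp1:2
Op 2: fork(P1) -> P2. 2 ppages; refcounts: pp0:3 pp1:3
Op 3: read(P2, v1) -> 23. No state change.
Op 4: fork(P1) -> P3. 2 ppages; refcounts: pp0:4 pp1:4
Op 5: write(P1, v1, 183). refcount(pp1)=4>1 -> COPY to pp2. 3 ppages; refcounts: pp0:4 pp1:3 pp2:1
Op 6: read(P1, v1) -> 183. No state change.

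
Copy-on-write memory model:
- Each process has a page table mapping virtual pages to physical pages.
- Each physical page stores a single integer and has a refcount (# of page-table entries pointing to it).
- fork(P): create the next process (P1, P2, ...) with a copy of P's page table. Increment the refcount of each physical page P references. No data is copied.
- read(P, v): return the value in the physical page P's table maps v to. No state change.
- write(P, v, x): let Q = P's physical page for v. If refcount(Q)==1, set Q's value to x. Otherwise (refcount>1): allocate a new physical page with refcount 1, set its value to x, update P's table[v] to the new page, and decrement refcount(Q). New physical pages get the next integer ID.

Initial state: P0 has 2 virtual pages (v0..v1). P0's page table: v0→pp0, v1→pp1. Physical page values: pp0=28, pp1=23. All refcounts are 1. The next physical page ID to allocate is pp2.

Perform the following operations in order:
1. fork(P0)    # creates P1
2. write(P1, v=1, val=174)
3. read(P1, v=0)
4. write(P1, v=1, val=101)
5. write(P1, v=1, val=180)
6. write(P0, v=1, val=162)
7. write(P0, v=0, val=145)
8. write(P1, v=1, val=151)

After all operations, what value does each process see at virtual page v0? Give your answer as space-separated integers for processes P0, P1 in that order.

Op 1: fork(P0) -> P1. 2 ppages; refcounts: pp0:2 pp1:2
Op 2: write(P1, v1, 174). refcount(pp1)=2>1 -> COPY to pp2. 3 ppages; refcounts: pp0:2 pp1:1 pp2:1
Op 3: read(P1, v0) -> 28. No state change.
Op 4: write(P1, v1, 101). refcount(pp2)=1 -> write in place. 3 ppages; refcounts: pp0:2 pp1:1 pp2:1
Op 5: write(P1, v1, 180). refcount(pp2)=1 -> write in place. 3 ppages; refcounts: pp0:2 pp1:1 pp2:1
Op 6: write(P0, v1, 162). refcount(pp1)=1 -> write in place. 3 ppages; refcounts: pp0:2 pp1:1 pp2:1
Op 7: write(P0, v0, 145). refcount(pp0)=2>1 -> COPY to pp3. 4 ppages; refcounts: pp0:1 pp1:1 pp2:1 pp3:1
Op 8: write(P1, v1, 151). refcount(pp2)=1 -> write in place. 4 ppages; refcounts: pp0:1 pp1:1 pp2:1 pp3:1
P0: v0 -> pp3 = 145
P1: v0 -> pp0 = 28

Answer: 145 28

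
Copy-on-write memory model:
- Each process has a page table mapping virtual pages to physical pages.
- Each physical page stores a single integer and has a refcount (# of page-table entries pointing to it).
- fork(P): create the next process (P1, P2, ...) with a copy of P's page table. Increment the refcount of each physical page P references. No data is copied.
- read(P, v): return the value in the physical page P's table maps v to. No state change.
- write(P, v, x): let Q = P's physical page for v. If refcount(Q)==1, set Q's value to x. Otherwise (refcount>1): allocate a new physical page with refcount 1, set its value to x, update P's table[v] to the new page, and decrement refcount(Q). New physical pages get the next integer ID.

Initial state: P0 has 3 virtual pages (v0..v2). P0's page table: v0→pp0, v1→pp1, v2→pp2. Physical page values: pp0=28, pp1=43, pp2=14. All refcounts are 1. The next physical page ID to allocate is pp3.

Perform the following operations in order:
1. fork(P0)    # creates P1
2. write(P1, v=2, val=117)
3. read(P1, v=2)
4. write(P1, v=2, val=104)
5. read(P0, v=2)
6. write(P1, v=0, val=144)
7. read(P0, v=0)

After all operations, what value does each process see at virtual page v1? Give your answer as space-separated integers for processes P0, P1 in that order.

Op 1: fork(P0) -> P1. 3 ppages; refcounts: pp0:2 pp1:2 pp2:2
Op 2: write(P1, v2, 117). refcount(pp2)=2>1 -> COPY to pp3. 4 ppages; refcounts: pp0:2 pp1:2 pp2:1 pp3:1
Op 3: read(P1, v2) -> 117. No state change.
Op 4: write(P1, v2, 104). refcount(pp3)=1 -> write in place. 4 ppages; refcounts: pp0:2 pp1:2 pp2:1 pp3:1
Op 5: read(P0, v2) -> 14. No state change.
Op 6: write(P1, v0, 144). refcount(pp0)=2>1 -> COPY to pp4. 5 ppages; refcounts: pp0:1 pp1:2 pp2:1 pp3:1 pp4:1
Op 7: read(P0, v0) -> 28. No state change.
P0: v1 -> pp1 = 43
P1: v1 -> pp1 = 43

Answer: 43 43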